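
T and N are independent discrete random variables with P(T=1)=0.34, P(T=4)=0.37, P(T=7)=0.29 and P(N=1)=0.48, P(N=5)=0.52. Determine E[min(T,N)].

E[min(T,N)] = Σ_t Σ_n min(t,n) · P(T=t)P(N=n)
 = 1·0.1632 + 1·0.1768 + 1·0.1776 + 4·0.1924 + 1·0.1392 + 5·0.1508
 = 0.1632 + 0.1768 + 0.1776 + 0.7696 + 0.1392 + 0.754
 = 2.1804

2.1804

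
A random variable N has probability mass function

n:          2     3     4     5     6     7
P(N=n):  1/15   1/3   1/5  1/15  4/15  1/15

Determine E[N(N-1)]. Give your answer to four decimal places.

16.6667

E[N(N-1)] = Σ n(n-1)·P(N=n)
 = 2·1/15 + 6·1/3 + 12·1/5 + 20·1/15 + 30·4/15 + 42·1/15
 = 2/15 + 2 + 12/5 + 4/3 + 8 + 14/5
 = 50/3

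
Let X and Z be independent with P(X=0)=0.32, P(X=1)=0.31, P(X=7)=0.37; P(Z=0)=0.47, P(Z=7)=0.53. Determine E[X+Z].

6.61

E[X+Z] = Σ_x Σ_z (x+z) · P(X=x)P(Z=z)
 = 0·0.1504 + 7·0.1696 + 1·0.1457 + 8·0.1643 + 7·0.1739 + 14·0.1961
 = 0 + 1.1872 + 0.1457 + 1.3144 + 1.2173 + 2.7454
 = 6.61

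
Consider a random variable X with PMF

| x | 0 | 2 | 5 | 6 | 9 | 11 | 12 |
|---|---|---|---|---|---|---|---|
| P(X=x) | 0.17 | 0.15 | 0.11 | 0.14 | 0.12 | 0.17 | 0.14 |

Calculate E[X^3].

600.86

E[X^3] = Σ x^3·P(X=x)
 = 0·0.17 + 8·0.15 + 125·0.11 + 216·0.14 + 729·0.12 + 1331·0.17 + 1728·0.14
 = 0 + 1.2 + 13.75 + 30.24 + 87.48 + 226.27 + 241.92
 = 600.86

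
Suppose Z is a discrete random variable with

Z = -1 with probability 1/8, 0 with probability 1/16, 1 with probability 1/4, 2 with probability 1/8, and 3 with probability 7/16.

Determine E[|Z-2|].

1.1875

E[|Z-2|] = Σ |z-2|·P(Z=z)
 = 3·1/8 + 2·1/16 + 1·1/4 + 0·1/8 + 1·7/16
 = 3/8 + 1/8 + 1/4 + 0 + 7/16
 = 19/16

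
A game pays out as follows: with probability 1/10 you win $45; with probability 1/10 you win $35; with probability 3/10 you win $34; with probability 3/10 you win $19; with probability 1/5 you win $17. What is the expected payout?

E[payout] = 45·1/10 + 35·1/10 + 34·3/10 + 19·3/10 + 17·1/5
 = 9/2 + 7/2 + 51/5 + 57/10 + 17/5
 = 273/10

27.3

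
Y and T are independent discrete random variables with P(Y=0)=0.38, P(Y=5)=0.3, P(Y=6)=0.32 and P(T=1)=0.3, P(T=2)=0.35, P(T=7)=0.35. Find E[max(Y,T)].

E[max(Y,T)] = Σ_y Σ_t max(y,t) · P(Y=y)P(T=t)
 = 1·0.114 + 2·0.133 + 7·0.133 + 5·0.09 + 5·0.105 + 7·0.105 + 6·0.096 + 6·0.112 + 7·0.112
 = 0.114 + 0.266 + 0.931 + 0.45 + 0.525 + 0.735 + 0.576 + 0.672 + 0.784
 = 5.053

5.053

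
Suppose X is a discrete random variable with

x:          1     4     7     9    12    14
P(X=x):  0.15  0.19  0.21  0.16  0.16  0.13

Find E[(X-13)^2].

47.4

E[(X-13)^2] = Σ (x-13)^2·P(X=x)
 = 144·0.15 + 81·0.19 + 36·0.21 + 16·0.16 + 1·0.16 + 1·0.13
 = 21.6 + 15.39 + 7.56 + 2.56 + 0.16 + 0.13
 = 47.4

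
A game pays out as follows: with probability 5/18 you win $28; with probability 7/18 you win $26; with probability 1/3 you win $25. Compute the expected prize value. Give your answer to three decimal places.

E[payout] = 28·5/18 + 26·7/18 + 25·1/3
 = 70/9 + 91/9 + 25/3
 = 236/9

26.222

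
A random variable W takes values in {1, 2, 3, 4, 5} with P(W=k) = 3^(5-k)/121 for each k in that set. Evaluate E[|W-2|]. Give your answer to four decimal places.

E[|W-2|] = Σ |w-2|·P(W=w)
 = 1·81/121 + 0·27/121 + 1·9/121 + 2·3/121 + 3·1/121
 = 81/121 + 0 + 9/121 + 6/121 + 3/121
 = 9/11

0.8182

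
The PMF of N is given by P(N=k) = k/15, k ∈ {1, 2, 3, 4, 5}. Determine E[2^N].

17.2

E[2^N] = Σ 2^n·P(N=n)
 = 2·1/15 + 4·2/15 + 8·1/5 + 16·4/15 + 32·1/3
 = 2/15 + 8/15 + 8/5 + 64/15 + 32/3
 = 86/5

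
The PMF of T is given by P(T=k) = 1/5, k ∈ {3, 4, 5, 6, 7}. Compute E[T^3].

E[T^3] = Σ t^3·P(T=t)
 = 27·1/5 + 64·1/5 + 125·1/5 + 216·1/5 + 343·1/5
 = 27/5 + 64/5 + 25 + 216/5 + 343/5
 = 155

155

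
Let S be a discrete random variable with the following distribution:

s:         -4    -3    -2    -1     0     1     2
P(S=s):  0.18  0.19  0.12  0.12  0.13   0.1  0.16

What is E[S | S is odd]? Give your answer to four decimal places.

-1.4390

P(S is odd) = 0.19 + 0.12 + 0.1 = 0.41.
E[S | S is odd] = [(-3)·0.19 + (-1)·0.12 + 1·0.1] / 0.41
 = -0.59 / 0.41
 = -59/41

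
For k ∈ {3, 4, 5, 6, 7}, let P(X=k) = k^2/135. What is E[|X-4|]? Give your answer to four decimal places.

E[|X-4|] = Σ |x-4|·P(X=x)
 = 1·1/15 + 0·16/135 + 1·5/27 + 2·4/15 + 3·49/135
 = 1/15 + 0 + 5/27 + 8/15 + 49/45
 = 253/135

1.8741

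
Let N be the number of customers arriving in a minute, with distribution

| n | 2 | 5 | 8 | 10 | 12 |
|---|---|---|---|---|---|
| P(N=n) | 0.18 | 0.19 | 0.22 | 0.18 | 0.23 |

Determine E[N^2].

70.67

E[N^2] = Σ n^2·P(N=n)
 = 4·0.18 + 25·0.19 + 64·0.22 + 100·0.18 + 144·0.23
 = 0.72 + 4.75 + 14.08 + 18 + 33.12
 = 70.67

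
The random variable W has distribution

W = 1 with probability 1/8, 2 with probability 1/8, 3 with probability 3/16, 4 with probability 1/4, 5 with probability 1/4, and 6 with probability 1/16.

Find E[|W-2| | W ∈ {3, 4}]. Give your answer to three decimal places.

P(W ∈ {3, 4}) = 3/16 + 1/4 = 7/16.
E[|W-2| | W ∈ {3, 4}] = [1·3/16 + 2·1/4] / (7/16)
 = 11/16 / (7/16)
 = 11/7

1.571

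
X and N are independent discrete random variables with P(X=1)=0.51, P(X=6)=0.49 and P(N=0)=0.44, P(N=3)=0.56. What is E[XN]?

5.796

E[XN] = Σ_x Σ_n xn · P(X=x)P(N=n)
 = 0·0.2244 + 3·0.2856 + 0·0.2156 + 18·0.2744
 = 0 + 0.8568 + 0 + 4.9392
 = 5.796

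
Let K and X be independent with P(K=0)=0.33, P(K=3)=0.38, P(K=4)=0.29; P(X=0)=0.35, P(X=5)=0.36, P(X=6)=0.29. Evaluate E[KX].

8.142

E[KX] = Σ_k Σ_x kx · P(K=k)P(X=x)
 = 0·0.1155 + 0·0.1188 + 0·0.0957 + 0·0.133 + 15·0.1368 + 18·0.1102 + 0·0.1015 + 20·0.1044 + 24·0.0841
 = 0 + 0 + 0 + 0 + 2.052 + 1.9836 + 0 + 2.088 + 2.0184
 = 8.142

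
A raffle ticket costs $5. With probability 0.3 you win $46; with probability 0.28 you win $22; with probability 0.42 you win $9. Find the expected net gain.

18.74

E[payout] = 46·0.3 + 22·0.28 + 9·0.42
 = 13.8 + 6.16 + 3.78
 = 23.74
Net = 23.74 - 5 = 18.74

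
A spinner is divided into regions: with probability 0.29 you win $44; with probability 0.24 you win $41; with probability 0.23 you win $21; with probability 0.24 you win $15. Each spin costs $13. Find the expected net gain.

E[payout] = 44·0.29 + 41·0.24 + 21·0.23 + 15·0.24
 = 12.76 + 9.84 + 4.83 + 3.6
 = 31.03
Net = 31.03 - 13 = 18.03

18.03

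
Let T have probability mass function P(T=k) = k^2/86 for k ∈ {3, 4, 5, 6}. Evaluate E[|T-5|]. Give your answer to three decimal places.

E[|T-5|] = Σ |t-5|·P(T=t)
 = 2·9/86 + 1·8/43 + 0·25/86 + 1·18/43
 = 9/43 + 8/43 + 0 + 18/43
 = 35/43

0.814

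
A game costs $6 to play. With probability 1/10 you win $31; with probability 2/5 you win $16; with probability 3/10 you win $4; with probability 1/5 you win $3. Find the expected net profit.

5.3

E[payout] = 31·1/10 + 16·2/5 + 4·3/10 + 3·1/5
 = 31/10 + 32/5 + 6/5 + 3/5
 = 113/10
Net = 113/10 - 6 = 53/10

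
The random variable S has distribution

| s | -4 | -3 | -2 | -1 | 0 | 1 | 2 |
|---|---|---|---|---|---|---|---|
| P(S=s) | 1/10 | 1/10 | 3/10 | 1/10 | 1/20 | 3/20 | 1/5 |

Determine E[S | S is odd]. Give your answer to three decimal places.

P(S is odd) = 1/10 + 1/10 + 3/20 = 7/20.
E[S | S is odd] = [(-3)·1/10 + (-1)·1/10 + 1·3/20] / (7/20)
 = -1/4 / (7/20)
 = -5/7

-0.714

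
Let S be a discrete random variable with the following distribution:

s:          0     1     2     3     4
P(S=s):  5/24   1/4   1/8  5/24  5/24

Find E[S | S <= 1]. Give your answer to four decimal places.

P(S <= 1) = 5/24 + 1/4 = 11/24.
E[S | S <= 1] = [0·5/24 + 1·1/4] / (11/24)
 = 1/4 / (11/24)
 = 6/11

0.5455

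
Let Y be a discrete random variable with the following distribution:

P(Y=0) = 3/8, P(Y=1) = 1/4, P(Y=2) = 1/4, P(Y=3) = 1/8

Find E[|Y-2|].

E[|Y-2|] = Σ |y-2|·P(Y=y)
 = 2·3/8 + 1·1/4 + 0·1/4 + 1·1/8
 = 3/4 + 1/4 + 0 + 1/8
 = 9/8

1.125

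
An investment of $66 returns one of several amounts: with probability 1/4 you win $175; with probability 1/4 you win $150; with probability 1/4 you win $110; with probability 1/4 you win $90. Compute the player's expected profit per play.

E[payout] = 175·1/4 + 150·1/4 + 110·1/4 + 90·1/4
 = 175/4 + 75/2 + 55/2 + 45/2
 = 525/4
Net = 525/4 - 66 = 261/4

65.25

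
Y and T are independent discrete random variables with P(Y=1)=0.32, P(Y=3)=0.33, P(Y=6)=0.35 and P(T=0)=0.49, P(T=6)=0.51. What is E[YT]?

E[YT] = Σ_y Σ_t yt · P(Y=y)P(T=t)
 = 0·0.1568 + 6·0.1632 + 0·0.1617 + 18·0.1683 + 0·0.1715 + 36·0.1785
 = 0 + 0.9792 + 0 + 3.0294 + 0 + 6.426
 = 10.4346

10.4346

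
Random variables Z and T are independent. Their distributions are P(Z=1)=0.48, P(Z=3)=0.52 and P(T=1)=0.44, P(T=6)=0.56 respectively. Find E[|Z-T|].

E[|Z-T|] = Σ_z Σ_t |z-t| · P(Z=z)P(T=t)
 = 0·0.2112 + 5·0.2688 + 2·0.2288 + 3·0.2912
 = 0 + 1.344 + 0.4576 + 0.8736
 = 2.6752

2.6752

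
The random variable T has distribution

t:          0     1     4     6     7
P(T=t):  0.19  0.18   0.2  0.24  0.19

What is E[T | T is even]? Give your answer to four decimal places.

P(T is even) = 0.19 + 0.2 + 0.24 = 0.63.
E[T | T is even] = [0·0.19 + 4·0.2 + 6·0.24] / 0.63
 = 2.24 / 0.63
 = 32/9

3.5556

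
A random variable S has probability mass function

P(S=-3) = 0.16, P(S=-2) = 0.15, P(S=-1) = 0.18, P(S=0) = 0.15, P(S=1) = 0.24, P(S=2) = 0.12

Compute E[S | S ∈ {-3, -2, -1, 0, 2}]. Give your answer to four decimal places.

P(S ∈ {-3, -2, -1, 0, 2}) = 0.16 + 0.15 + 0.18 + 0.15 + 0.12 = 0.76.
E[S | S ∈ {-3, -2, -1, 0, 2}] = [(-3)·0.16 + (-2)·0.15 + (-1)·0.18 + 0·0.15 + 2·0.12] / 0.76
 = -0.72 / 0.76
 = -18/19

-0.9474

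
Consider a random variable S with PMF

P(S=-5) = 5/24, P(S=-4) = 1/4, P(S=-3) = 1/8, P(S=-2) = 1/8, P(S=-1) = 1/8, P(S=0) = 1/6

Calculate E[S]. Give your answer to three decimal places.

-2.792

E[S] = Σ s·P(S=s)
 = (-5)·5/24 + (-4)·1/4 + (-3)·1/8 + (-2)·1/8 + (-1)·1/8 + 0·1/6
 = (-25/24) + (-1) + (-3/8) + (-1/4) + (-1/8) + 0
 = -67/24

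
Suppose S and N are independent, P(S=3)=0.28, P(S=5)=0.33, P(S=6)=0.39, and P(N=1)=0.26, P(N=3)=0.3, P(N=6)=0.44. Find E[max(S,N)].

5.3448

E[max(S,N)] = Σ_s Σ_n max(s,n) · P(S=s)P(N=n)
 = 3·0.0728 + 3·0.084 + 6·0.1232 + 5·0.0858 + 5·0.099 + 6·0.1452 + 6·0.1014 + 6·0.117 + 6·0.1716
 = 0.2184 + 0.252 + 0.7392 + 0.429 + 0.495 + 0.8712 + 0.6084 + 0.702 + 1.0296
 = 5.3448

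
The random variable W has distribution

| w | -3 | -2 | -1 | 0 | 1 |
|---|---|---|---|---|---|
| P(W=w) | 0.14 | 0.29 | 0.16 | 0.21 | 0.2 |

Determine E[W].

-0.96

E[W] = Σ w·P(W=w)
 = (-3)·0.14 + (-2)·0.29 + (-1)·0.16 + 0·0.21 + 1·0.2
 = (-0.42) + (-0.58) + (-0.16) + 0 + 0.2
 = -0.96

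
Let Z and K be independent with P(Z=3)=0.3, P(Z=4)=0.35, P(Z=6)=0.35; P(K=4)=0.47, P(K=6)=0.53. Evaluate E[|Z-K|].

1.318

E[|Z-K|] = Σ_z Σ_k |z-k| · P(Z=z)P(K=k)
 = 1·0.141 + 3·0.159 + 0·0.1645 + 2·0.1855 + 2·0.1645 + 0·0.1855
 = 0.141 + 0.477 + 0 + 0.371 + 0.329 + 0
 = 1.318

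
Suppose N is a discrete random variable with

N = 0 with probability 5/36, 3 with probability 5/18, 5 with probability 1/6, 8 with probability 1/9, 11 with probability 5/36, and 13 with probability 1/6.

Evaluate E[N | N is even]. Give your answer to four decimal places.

P(N is even) = 5/36 + 1/9 = 1/4.
E[N | N is even] = [0·5/36 + 8·1/9] / (1/4)
 = 8/9 / (1/4)
 = 32/9

3.5556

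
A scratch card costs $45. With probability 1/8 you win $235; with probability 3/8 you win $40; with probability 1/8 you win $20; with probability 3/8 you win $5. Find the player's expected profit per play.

3.75

E[payout] = 235·1/8 + 40·3/8 + 20·1/8 + 5·3/8
 = 235/8 + 15 + 5/2 + 15/8
 = 195/4
Net = 195/4 - 45 = 15/4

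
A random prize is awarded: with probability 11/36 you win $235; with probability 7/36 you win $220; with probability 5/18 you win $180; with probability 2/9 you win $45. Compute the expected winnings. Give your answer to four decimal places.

E[payout] = 235·11/36 + 220·7/36 + 180·5/18 + 45·2/9
 = 2585/36 + 385/9 + 50 + 10
 = 2095/12

174.5833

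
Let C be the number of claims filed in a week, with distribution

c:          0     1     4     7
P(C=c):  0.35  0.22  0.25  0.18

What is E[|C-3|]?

E[|C-3|] = Σ |c-3|·P(C=c)
 = 3·0.35 + 2·0.22 + 1·0.25 + 4·0.18
 = 1.05 + 0.44 + 0.25 + 0.72
 = 2.46

2.46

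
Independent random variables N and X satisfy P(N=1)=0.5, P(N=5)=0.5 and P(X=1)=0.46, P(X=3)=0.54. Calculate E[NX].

6.24

E[NX] = Σ_n Σ_x nx · P(N=n)P(X=x)
 = 1·0.23 + 3·0.27 + 5·0.23 + 15·0.27
 = 0.23 + 0.81 + 1.15 + 4.05
 = 6.24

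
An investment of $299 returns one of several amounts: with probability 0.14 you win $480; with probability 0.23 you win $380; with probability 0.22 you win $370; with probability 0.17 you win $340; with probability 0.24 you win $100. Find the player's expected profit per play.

E[payout] = 480·0.14 + 380·0.23 + 370·0.22 + 340·0.17 + 100·0.24
 = 67.2 + 87.4 + 81.4 + 57.8 + 24
 = 317.8
Net = 317.8 - 299 = 18.8

18.8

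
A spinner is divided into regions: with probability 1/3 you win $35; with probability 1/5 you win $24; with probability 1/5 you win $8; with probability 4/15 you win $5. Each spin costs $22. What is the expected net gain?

-2.6

E[payout] = 35·1/3 + 24·1/5 + 8·1/5 + 5·4/15
 = 35/3 + 24/5 + 8/5 + 4/3
 = 97/5
Net = 97/5 - 22 = -13/5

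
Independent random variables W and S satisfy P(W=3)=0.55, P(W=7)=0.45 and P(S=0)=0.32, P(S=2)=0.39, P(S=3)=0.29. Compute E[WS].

E[WS] = Σ_w Σ_s ws · P(W=w)P(S=s)
 = 0·0.176 + 6·0.2145 + 9·0.1595 + 0·0.144 + 14·0.1755 + 21·0.1305
 = 0 + 1.287 + 1.4355 + 0 + 2.457 + 2.7405
 = 7.92

7.92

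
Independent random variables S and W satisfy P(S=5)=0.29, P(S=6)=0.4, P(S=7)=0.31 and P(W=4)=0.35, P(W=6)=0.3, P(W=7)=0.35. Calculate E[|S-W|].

E[|S-W|] = Σ_s Σ_w |s-w| · P(S=s)P(W=w)
 = 1·0.1015 + 1·0.087 + 2·0.1015 + 2·0.14 + 0·0.12 + 1·0.14 + 3·0.1085 + 1·0.093 + 0·0.1085
 = 0.1015 + 0.087 + 0.203 + 0.28 + 0 + 0.14 + 0.3255 + 0.093 + 0
 = 1.23

1.23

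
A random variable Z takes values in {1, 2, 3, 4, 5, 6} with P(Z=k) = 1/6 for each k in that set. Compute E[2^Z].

E[2^Z] = Σ 2^z·P(Z=z)
 = 2·1/6 + 4·1/6 + 8·1/6 + 16·1/6 + 32·1/6 + 64·1/6
 = 1/3 + 2/3 + 4/3 + 8/3 + 16/3 + 32/3
 = 21

21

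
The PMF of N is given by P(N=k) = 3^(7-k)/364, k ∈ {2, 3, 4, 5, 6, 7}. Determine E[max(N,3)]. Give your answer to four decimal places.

3.1593

E[max(N,3)] = Σ max(n,3)·P(N=n)
 = 3·243/364 + 3·81/364 + 4·27/364 + 5·9/364 + 6·3/364 + 7·1/364
 = 729/364 + 243/364 + 27/91 + 45/364 + 9/182 + 1/52
 = 575/182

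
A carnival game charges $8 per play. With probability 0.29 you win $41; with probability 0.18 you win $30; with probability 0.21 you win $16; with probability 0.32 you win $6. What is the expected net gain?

E[payout] = 41·0.29 + 30·0.18 + 16·0.21 + 6·0.32
 = 11.89 + 5.4 + 3.36 + 1.92
 = 22.57
Net = 22.57 - 8 = 14.57

14.57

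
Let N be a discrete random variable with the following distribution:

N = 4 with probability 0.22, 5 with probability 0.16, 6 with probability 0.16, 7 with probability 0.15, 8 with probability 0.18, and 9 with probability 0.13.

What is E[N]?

6.3

E[N] = Σ n·P(N=n)
 = 4·0.22 + 5·0.16 + 6·0.16 + 7·0.15 + 8·0.18 + 9·0.13
 = 0.88 + 0.8 + 0.96 + 1.05 + 1.44 + 1.17
 = 6.3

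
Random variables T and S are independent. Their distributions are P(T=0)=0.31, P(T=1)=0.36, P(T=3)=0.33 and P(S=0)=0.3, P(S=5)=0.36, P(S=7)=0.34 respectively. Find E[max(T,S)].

4.585

E[max(T,S)] = Σ_t Σ_s max(t,s) · P(T=t)P(S=s)
 = 0·0.093 + 5·0.1116 + 7·0.1054 + 1·0.108 + 5·0.1296 + 7·0.1224 + 3·0.099 + 5·0.1188 + 7·0.1122
 = 0 + 0.558 + 0.7378 + 0.108 + 0.648 + 0.8568 + 0.297 + 0.594 + 0.7854
 = 4.585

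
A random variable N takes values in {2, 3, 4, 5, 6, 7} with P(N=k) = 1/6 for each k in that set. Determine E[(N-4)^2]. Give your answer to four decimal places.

3.1667

E[(N-4)^2] = Σ (n-4)^2·P(N=n)
 = 4·1/6 + 1·1/6 + 0·1/6 + 1·1/6 + 4·1/6 + 9·1/6
 = 2/3 + 1/6 + 0 + 1/6 + 2/3 + 3/2
 = 19/6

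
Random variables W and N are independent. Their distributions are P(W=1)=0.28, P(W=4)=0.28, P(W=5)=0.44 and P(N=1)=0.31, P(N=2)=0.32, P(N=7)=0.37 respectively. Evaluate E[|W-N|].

2.7552

E[|W-N|] = Σ_w Σ_n |w-n| · P(W=w)P(N=n)
 = 0·0.0868 + 1·0.0896 + 6·0.1036 + 3·0.0868 + 2·0.0896 + 3·0.1036 + 4·0.1364 + 3·0.1408 + 2·0.1628
 = 0 + 0.0896 + 0.6216 + 0.2604 + 0.1792 + 0.3108 + 0.5456 + 0.4224 + 0.3256
 = 2.7552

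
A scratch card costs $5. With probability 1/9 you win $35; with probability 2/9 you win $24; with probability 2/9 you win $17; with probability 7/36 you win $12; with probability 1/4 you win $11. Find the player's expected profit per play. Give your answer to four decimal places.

13.0833

E[payout] = 35·1/9 + 24·2/9 + 17·2/9 + 12·7/36 + 11·1/4
 = 35/9 + 16/3 + 34/9 + 7/3 + 11/4
 = 217/12
Net = 217/12 - 5 = 157/12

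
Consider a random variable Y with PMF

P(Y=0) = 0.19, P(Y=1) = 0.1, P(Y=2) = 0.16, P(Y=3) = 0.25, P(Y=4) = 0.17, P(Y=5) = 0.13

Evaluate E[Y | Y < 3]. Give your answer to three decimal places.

0.933

P(Y < 3) = 0.19 + 0.1 + 0.16 = 0.45.
E[Y | Y < 3] = [0·0.19 + 1·0.1 + 2·0.16] / 0.45
 = 0.42 / 0.45
 = 14/15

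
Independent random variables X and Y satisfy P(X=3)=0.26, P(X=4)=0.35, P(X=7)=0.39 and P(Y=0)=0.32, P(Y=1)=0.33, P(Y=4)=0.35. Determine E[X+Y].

6.64

E[X+Y] = Σ_x Σ_y (x+y) · P(X=x)P(Y=y)
 = 3·0.0832 + 4·0.0858 + 7·0.091 + 4·0.112 + 5·0.1155 + 8·0.1225 + 7·0.1248 + 8·0.1287 + 11·0.1365
 = 0.2496 + 0.3432 + 0.637 + 0.448 + 0.5775 + 0.98 + 0.8736 + 1.0296 + 1.5015
 = 6.64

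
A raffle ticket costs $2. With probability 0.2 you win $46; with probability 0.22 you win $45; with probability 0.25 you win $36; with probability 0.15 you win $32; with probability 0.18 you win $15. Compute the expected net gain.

E[payout] = 46·0.2 + 45·0.22 + 36·0.25 + 32·0.15 + 15·0.18
 = 9.2 + 9.9 + 9 + 4.8 + 2.7
 = 35.6
Net = 35.6 - 2 = 33.6

33.6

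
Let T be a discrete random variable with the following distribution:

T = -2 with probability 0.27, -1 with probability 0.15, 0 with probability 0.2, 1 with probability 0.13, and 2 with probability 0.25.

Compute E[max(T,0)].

E[max(T,0)] = Σ max(t,0)·P(T=t)
 = 0·0.27 + 0·0.15 + 0·0.2 + 1·0.13 + 2·0.25
 = 0 + 0 + 0 + 0.13 + 0.5
 = 0.63

0.63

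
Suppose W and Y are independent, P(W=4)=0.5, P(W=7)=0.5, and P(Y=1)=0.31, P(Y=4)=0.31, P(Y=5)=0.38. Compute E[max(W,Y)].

5.69

E[max(W,Y)] = Σ_w Σ_y max(w,y) · P(W=w)P(Y=y)
 = 4·0.155 + 4·0.155 + 5·0.19 + 7·0.155 + 7·0.155 + 7·0.19
 = 0.62 + 0.62 + 0.95 + 1.085 + 1.085 + 1.33
 = 5.69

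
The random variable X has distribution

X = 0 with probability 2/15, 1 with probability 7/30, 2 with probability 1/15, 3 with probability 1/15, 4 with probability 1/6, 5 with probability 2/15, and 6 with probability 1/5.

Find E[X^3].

73.1

E[X^3] = Σ x^3·P(X=x)
 = 0·2/15 + 1·7/30 + 8·1/15 + 27·1/15 + 64·1/6 + 125·2/15 + 216·1/5
 = 0 + 7/30 + 8/15 + 9/5 + 32/3 + 50/3 + 216/5
 = 731/10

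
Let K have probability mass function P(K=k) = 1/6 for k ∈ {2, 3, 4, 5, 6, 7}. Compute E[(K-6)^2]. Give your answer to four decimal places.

E[(K-6)^2] = Σ (k-6)^2·P(K=k)
 = 16·1/6 + 9·1/6 + 4·1/6 + 1·1/6 + 0·1/6 + 1·1/6
 = 8/3 + 3/2 + 2/3 + 1/6 + 0 + 1/6
 = 31/6

5.1667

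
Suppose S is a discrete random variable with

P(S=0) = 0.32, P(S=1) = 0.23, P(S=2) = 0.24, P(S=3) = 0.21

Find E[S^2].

3.08

E[S^2] = Σ s^2·P(S=s)
 = 0·0.32 + 1·0.23 + 4·0.24 + 9·0.21
 = 0 + 0.23 + 0.96 + 1.89
 = 3.08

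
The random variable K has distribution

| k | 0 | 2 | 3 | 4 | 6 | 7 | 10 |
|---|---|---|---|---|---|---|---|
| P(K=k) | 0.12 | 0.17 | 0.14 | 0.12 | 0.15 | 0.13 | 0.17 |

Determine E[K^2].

32.63

E[K^2] = Σ k^2·P(K=k)
 = 0·0.12 + 4·0.17 + 9·0.14 + 16·0.12 + 36·0.15 + 49·0.13 + 100·0.17
 = 0 + 0.68 + 1.26 + 1.92 + 5.4 + 6.37 + 17
 = 32.63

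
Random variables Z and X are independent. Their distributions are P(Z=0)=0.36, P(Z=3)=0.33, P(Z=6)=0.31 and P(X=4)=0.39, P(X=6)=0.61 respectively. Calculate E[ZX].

14.877

E[ZX] = Σ_z Σ_x zx · P(Z=z)P(X=x)
 = 0·0.1404 + 0·0.2196 + 12·0.1287 + 18·0.2013 + 24·0.1209 + 36·0.1891
 = 0 + 0 + 1.5444 + 3.6234 + 2.9016 + 6.8076
 = 14.877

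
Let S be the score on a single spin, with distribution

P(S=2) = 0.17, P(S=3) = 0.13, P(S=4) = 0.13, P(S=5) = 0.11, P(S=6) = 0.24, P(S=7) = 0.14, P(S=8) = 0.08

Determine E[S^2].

E[S^2] = Σ s^2·P(S=s)
 = 4·0.17 + 9·0.13 + 16·0.13 + 25·0.11 + 36·0.24 + 49·0.14 + 64·0.08
 = 0.68 + 1.17 + 2.08 + 2.75 + 8.64 + 6.86 + 5.12
 = 27.3

27.3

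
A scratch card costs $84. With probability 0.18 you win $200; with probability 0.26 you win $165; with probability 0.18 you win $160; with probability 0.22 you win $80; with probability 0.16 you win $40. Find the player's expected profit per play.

47.7

E[payout] = 200·0.18 + 165·0.26 + 160·0.18 + 80·0.22 + 40·0.16
 = 36 + 42.9 + 28.8 + 17.6 + 6.4
 = 131.7
Net = 131.7 - 84 = 47.7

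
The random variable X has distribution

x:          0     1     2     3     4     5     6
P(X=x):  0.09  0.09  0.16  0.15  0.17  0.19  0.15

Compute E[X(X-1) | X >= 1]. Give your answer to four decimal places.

P(X >= 1) = 0.09 + 0.16 + 0.15 + 0.17 + 0.19 + 0.15 = 0.91.
E[X(X-1) | X >= 1] = [0·0.09 + 2·0.16 + 6·0.15 + 12·0.17 + 20·0.19 + 30·0.15] / 0.91
 = 11.56 / 0.91
 = 1156/91

12.7033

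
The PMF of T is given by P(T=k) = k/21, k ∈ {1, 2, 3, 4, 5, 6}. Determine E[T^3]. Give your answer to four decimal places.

108.3333

E[T^3] = Σ t^3·P(T=t)
 = 1·1/21 + 8·2/21 + 27·1/7 + 64·4/21 + 125·5/21 + 216·2/7
 = 1/21 + 16/21 + 27/7 + 256/21 + 625/21 + 432/7
 = 325/3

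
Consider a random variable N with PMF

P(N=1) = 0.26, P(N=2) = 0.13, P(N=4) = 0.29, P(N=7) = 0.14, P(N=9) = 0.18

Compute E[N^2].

26.86

E[N^2] = Σ n^2·P(N=n)
 = 1·0.26 + 4·0.13 + 16·0.29 + 49·0.14 + 81·0.18
 = 0.26 + 0.52 + 4.64 + 6.86 + 14.58
 = 26.86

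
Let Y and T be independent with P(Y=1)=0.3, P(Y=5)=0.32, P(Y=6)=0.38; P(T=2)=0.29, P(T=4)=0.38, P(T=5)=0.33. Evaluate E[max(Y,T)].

E[max(Y,T)] = Σ_y Σ_t max(y,t) · P(Y=y)P(T=t)
 = 2·0.087 + 4·0.114 + 5·0.099 + 5·0.0928 + 5·0.1216 + 5·0.1056 + 6·0.1102 + 6·0.1444 + 6·0.1254
 = 0.174 + 0.456 + 0.495 + 0.464 + 0.608 + 0.528 + 0.6612 + 0.8664 + 0.7524
 = 5.005

5.005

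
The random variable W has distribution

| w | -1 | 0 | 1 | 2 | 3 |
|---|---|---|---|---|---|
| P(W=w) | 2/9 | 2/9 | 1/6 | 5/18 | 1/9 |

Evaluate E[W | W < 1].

P(W < 1) = 2/9 + 2/9 = 4/9.
E[W | W < 1] = [(-1)·2/9 + 0·2/9] / (4/9)
 = -2/9 / (4/9)
 = -1/2

-0.5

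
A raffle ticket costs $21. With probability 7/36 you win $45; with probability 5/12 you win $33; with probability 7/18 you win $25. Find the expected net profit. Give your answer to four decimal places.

11.2222

E[payout] = 45·7/36 + 33·5/12 + 25·7/18
 = 35/4 + 55/4 + 175/18
 = 290/9
Net = 290/9 - 21 = 101/9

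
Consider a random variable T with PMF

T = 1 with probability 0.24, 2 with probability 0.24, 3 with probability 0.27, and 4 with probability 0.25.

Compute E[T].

E[T] = Σ t·P(T=t)
 = 1·0.24 + 2·0.24 + 3·0.27 + 4·0.25
 = 0.24 + 0.48 + 0.81 + 1
 = 2.53

2.53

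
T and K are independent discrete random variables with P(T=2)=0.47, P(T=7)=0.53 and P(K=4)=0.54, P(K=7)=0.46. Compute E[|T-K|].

2.4472

E[|T-K|] = Σ_t Σ_k |t-k| · P(T=t)P(K=k)
 = 2·0.2538 + 5·0.2162 + 3·0.2862 + 0·0.2438
 = 0.5076 + 1.081 + 0.8586 + 0
 = 2.4472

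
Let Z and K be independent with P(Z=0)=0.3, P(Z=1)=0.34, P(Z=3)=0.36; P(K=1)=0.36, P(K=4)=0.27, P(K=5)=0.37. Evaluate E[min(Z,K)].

1.1608

E[min(Z,K)] = Σ_z Σ_k min(z,k) · P(Z=z)P(K=k)
 = 0·0.108 + 0·0.081 + 0·0.111 + 1·0.1224 + 1·0.0918 + 1·0.1258 + 1·0.1296 + 3·0.0972 + 3·0.1332
 = 0 + 0 + 0 + 0.1224 + 0.0918 + 0.1258 + 0.1296 + 0.2916 + 0.3996
 = 1.1608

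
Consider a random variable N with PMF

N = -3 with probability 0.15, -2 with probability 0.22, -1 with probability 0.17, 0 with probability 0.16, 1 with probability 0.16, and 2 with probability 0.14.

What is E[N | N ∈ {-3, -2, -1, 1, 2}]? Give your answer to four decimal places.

-0.7381

P(N ∈ {-3, -2, -1, 1, 2}) = 0.15 + 0.22 + 0.17 + 0.16 + 0.14 = 0.84.
E[N | N ∈ {-3, -2, -1, 1, 2}] = [(-3)·0.15 + (-2)·0.22 + (-1)·0.17 + 1·0.16 + 2·0.14] / 0.84
 = -0.62 / 0.84
 = -31/42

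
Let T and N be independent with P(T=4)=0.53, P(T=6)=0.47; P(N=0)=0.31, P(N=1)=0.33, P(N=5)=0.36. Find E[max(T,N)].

5.1308

E[max(T,N)] = Σ_t Σ_n max(t,n) · P(T=t)P(N=n)
 = 4·0.1643 + 4·0.1749 + 5·0.1908 + 6·0.1457 + 6·0.1551 + 6·0.1692
 = 0.6572 + 0.6996 + 0.954 + 0.8742 + 0.9306 + 1.0152
 = 5.1308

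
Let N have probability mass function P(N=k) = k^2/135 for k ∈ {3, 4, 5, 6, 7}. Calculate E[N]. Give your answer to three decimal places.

5.741

E[N] = Σ n·P(N=n)
 = 3·1/15 + 4·16/135 + 5·5/27 + 6·4/15 + 7·49/135
 = 1/5 + 64/135 + 25/27 + 8/5 + 343/135
 = 155/27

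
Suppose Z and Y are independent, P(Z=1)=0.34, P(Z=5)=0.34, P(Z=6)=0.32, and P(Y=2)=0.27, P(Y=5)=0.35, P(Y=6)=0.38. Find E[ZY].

E[ZY] = Σ_z Σ_y zy · P(Z=z)P(Y=y)
 = 2·0.0918 + 5·0.119 + 6·0.1292 + 10·0.0918 + 25·0.119 + 30·0.1292 + 12·0.0864 + 30·0.112 + 36·0.1216
 = 0.1836 + 0.595 + 0.7752 + 0.918 + 2.975 + 3.876 + 1.0368 + 3.36 + 4.3776
 = 18.0972

18.0972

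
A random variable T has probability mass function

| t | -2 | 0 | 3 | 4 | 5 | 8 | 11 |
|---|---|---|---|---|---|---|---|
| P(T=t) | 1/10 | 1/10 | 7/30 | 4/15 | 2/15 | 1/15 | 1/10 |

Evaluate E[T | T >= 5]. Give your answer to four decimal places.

7.6667

P(T >= 5) = 2/15 + 1/15 + 1/10 = 3/10.
E[T | T >= 5] = [5·2/15 + 8·1/15 + 11·1/10] / (3/10)
 = 23/10 / (3/10)
 = 23/3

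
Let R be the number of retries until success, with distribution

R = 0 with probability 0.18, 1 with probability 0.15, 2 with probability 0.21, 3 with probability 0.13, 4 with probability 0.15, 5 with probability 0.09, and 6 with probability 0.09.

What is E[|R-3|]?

1.65

E[|R-3|] = Σ |r-3|·P(R=r)
 = 3·0.18 + 2·0.15 + 1·0.21 + 0·0.13 + 1·0.15 + 2·0.09 + 3·0.09
 = 0.54 + 0.3 + 0.21 + 0 + 0.15 + 0.18 + 0.27
 = 1.65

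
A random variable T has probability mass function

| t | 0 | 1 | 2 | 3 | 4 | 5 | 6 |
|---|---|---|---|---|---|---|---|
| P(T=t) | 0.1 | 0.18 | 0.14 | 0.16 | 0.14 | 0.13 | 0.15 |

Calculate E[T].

E[T] = Σ t·P(T=t)
 = 0·0.1 + 1·0.18 + 2·0.14 + 3·0.16 + 4·0.14 + 5·0.13 + 6·0.15
 = 0 + 0.18 + 0.28 + 0.48 + 0.56 + 0.65 + 0.9
 = 3.05

3.05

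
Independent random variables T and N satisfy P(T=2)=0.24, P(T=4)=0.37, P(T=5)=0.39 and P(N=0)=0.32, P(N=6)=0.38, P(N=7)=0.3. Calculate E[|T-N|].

E[|T-N|] = Σ_t Σ_n |t-n| · P(T=t)P(N=n)
 = 2·0.0768 + 4·0.0912 + 5·0.072 + 4·0.1184 + 2·0.1406 + 3·0.111 + 5·0.1248 + 1·0.1482 + 2·0.117
 = 0.1536 + 0.3648 + 0.36 + 0.4736 + 0.2812 + 0.333 + 0.624 + 0.1482 + 0.234
 = 2.9724

2.9724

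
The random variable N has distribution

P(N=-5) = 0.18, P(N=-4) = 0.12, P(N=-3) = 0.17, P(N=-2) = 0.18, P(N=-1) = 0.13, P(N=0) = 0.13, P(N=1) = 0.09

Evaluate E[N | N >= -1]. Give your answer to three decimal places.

-0.114

P(N >= -1) = 0.13 + 0.13 + 0.09 = 0.35.
E[N | N >= -1] = [(-1)·0.13 + 0·0.13 + 1·0.09] / 0.35
 = -0.04 / 0.35
 = -4/35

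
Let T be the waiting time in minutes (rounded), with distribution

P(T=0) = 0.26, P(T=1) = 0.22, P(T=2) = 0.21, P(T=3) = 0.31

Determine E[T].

E[T] = Σ t·P(T=t)
 = 0·0.26 + 1·0.22 + 2·0.21 + 3·0.31
 = 0 + 0.22 + 0.42 + 0.93
 = 1.57

1.57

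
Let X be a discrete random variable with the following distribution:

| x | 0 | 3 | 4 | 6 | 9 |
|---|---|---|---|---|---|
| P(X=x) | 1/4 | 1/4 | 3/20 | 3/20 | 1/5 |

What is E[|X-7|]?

3.75

E[|X-7|] = Σ |x-7|·P(X=x)
 = 7·1/4 + 4·1/4 + 3·3/20 + 1·3/20 + 2·1/5
 = 7/4 + 1 + 9/20 + 3/20 + 2/5
 = 15/4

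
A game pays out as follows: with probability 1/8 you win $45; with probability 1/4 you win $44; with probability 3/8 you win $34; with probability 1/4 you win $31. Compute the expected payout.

E[payout] = 45·1/8 + 44·1/4 + 34·3/8 + 31·1/4
 = 45/8 + 11 + 51/4 + 31/4
 = 297/8

37.125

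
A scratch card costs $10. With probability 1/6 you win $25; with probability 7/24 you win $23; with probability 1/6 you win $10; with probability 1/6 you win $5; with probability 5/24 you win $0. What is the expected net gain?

E[payout] = 25·1/6 + 23·7/24 + 10·1/6 + 5·1/6 + 0·5/24
 = 25/6 + 161/24 + 5/3 + 5/6 + 0
 = 107/8
Net = 107/8 - 10 = 27/8

3.375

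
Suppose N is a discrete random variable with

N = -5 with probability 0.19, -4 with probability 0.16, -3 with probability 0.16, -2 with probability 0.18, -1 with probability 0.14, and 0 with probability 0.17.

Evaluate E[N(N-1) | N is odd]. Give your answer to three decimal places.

P(N is odd) = 0.19 + 0.16 + 0.14 = 0.49.
E[N(N-1) | N is odd] = [30·0.19 + 12·0.16 + 2·0.14] / 0.49
 = 7.9 / 0.49
 = 790/49

16.122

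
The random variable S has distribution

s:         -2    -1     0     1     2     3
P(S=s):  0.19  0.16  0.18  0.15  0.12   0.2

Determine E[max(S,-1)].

0.64

E[max(S,-1)] = Σ max(s,-1)·P(S=s)
 = (-1)·0.19 + (-1)·0.16 + 0·0.18 + 1·0.15 + 2·0.12 + 3·0.2
 = (-0.19) + (-0.16) + 0 + 0.15 + 0.24 + 0.6
 = 0.64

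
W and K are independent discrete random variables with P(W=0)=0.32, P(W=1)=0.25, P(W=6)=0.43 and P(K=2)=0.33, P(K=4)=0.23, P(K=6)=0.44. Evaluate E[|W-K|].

2.9208

E[|W-K|] = Σ_w Σ_k |w-k| · P(W=w)P(K=k)
 = 2·0.1056 + 4·0.0736 + 6·0.1408 + 1·0.0825 + 3·0.0575 + 5·0.11 + 4·0.1419 + 2·0.0989 + 0·0.1892
 = 0.2112 + 0.2944 + 0.8448 + 0.0825 + 0.1725 + 0.55 + 0.5676 + 0.1978 + 0
 = 2.9208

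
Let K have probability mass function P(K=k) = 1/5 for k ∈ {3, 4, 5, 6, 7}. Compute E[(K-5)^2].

2

E[(K-5)^2] = Σ (k-5)^2·P(K=k)
 = 4·1/5 + 1·1/5 + 0·1/5 + 1·1/5 + 4·1/5
 = 4/5 + 1/5 + 0 + 1/5 + 4/5
 = 2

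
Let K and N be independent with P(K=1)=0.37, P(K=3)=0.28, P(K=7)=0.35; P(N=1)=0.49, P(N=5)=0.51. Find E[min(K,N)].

E[min(K,N)] = Σ_k Σ_n min(k,n) · P(K=k)P(N=n)
 = 1·0.1813 + 1·0.1887 + 1·0.1372 + 3·0.1428 + 1·0.1715 + 5·0.1785
 = 0.1813 + 0.1887 + 0.1372 + 0.4284 + 0.1715 + 0.8925
 = 1.9996

1.9996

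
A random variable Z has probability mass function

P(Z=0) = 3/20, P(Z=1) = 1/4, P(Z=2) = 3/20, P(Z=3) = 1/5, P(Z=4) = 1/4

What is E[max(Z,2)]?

2.7

E[max(Z,2)] = Σ max(z,2)·P(Z=z)
 = 2·3/20 + 2·1/4 + 2·3/20 + 3·1/5 + 4·1/4
 = 3/10 + 1/2 + 3/10 + 3/5 + 1
 = 27/10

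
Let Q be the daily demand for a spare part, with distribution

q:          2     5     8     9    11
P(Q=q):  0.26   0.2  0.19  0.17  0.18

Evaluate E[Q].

6.55

E[Q] = Σ q·P(Q=q)
 = 2·0.26 + 5·0.2 + 8·0.19 + 9·0.17 + 11·0.18
 = 0.52 + 1 + 1.52 + 1.53 + 1.98
 = 6.55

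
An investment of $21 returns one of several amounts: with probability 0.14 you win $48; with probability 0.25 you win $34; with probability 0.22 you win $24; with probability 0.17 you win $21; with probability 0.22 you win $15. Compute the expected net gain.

E[payout] = 48·0.14 + 34·0.25 + 24·0.22 + 21·0.17 + 15·0.22
 = 6.72 + 8.5 + 5.28 + 3.57 + 3.3
 = 27.37
Net = 27.37 - 21 = 6.37

6.37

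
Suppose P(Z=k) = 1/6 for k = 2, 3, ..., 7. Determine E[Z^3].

130.5

E[Z^3] = Σ z^3·P(Z=z)
 = 8·1/6 + 27·1/6 + 64·1/6 + 125·1/6 + 216·1/6 + 343·1/6
 = 4/3 + 9/2 + 32/3 + 125/6 + 36 + 343/6
 = 261/2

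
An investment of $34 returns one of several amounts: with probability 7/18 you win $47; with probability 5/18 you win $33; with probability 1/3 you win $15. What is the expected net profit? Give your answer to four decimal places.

E[payout] = 47·7/18 + 33·5/18 + 15·1/3
 = 329/18 + 55/6 + 5
 = 292/9
Net = 292/9 - 34 = -14/9

-1.5556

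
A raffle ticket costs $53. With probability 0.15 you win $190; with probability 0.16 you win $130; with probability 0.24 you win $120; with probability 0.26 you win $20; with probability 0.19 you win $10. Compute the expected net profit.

32.2

E[payout] = 190·0.15 + 130·0.16 + 120·0.24 + 20·0.26 + 10·0.19
 = 28.5 + 20.8 + 28.8 + 5.2 + 1.9
 = 85.2
Net = 85.2 - 53 = 32.2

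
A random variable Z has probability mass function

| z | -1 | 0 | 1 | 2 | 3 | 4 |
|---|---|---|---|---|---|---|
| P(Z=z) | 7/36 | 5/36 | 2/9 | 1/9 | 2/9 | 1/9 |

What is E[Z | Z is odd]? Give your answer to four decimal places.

P(Z is odd) = 7/36 + 2/9 + 2/9 = 23/36.
E[Z | Z is odd] = [(-1)·7/36 + 1·2/9 + 3·2/9] / (23/36)
 = 25/36 / (23/36)
 = 25/23

1.0870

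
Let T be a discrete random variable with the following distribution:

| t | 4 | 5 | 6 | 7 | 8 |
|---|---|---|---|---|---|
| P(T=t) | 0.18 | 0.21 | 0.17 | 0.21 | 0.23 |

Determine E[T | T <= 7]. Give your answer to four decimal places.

5.5325

P(T <= 7) = 0.18 + 0.21 + 0.17 + 0.21 = 0.77.
E[T | T <= 7] = [4·0.18 + 5·0.21 + 6·0.17 + 7·0.21] / 0.77
 = 4.26 / 0.77
 = 426/77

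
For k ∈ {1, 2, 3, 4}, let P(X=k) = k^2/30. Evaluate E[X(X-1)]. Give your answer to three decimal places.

8.467

E[X(X-1)] = Σ x(x-1)·P(X=x)
 = 0·1/30 + 2·2/15 + 6·3/10 + 12·8/15
 = 0 + 4/15 + 9/5 + 32/5
 = 127/15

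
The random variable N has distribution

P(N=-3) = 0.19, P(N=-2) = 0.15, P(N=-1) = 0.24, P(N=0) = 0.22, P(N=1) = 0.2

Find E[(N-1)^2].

5.57

E[(N-1)^2] = Σ (n-1)^2·P(N=n)
 = 16·0.19 + 9·0.15 + 4·0.24 + 1·0.22 + 0·0.2
 = 3.04 + 1.35 + 0.96 + 0.22 + 0
 = 5.57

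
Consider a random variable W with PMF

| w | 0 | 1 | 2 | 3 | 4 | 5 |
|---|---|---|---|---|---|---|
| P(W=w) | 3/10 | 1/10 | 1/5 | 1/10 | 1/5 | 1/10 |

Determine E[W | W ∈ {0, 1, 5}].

P(W ∈ {0, 1, 5}) = 3/10 + 1/10 + 1/10 = 1/2.
E[W | W ∈ {0, 1, 5}] = [0·3/10 + 1·1/10 + 5·1/10] / (1/2)
 = 3/5 / (1/2)
 = 6/5

1.2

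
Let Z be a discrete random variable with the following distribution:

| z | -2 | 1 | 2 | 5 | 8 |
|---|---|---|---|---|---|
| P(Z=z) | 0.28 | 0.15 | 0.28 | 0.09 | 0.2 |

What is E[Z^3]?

113.8

E[Z^3] = Σ z^3·P(Z=z)
 = (-8)·0.28 + 1·0.15 + 8·0.28 + 125·0.09 + 512·0.2
 = (-2.24) + 0.15 + 2.24 + 11.25 + 102.4
 = 113.8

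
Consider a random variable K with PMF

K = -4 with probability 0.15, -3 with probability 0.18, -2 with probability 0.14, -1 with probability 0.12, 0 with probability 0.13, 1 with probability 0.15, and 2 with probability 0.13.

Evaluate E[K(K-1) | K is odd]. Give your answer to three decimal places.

5.333

P(K is odd) = 0.18 + 0.12 + 0.15 = 0.45.
E[K(K-1) | K is odd] = [12·0.18 + 2·0.12 + 0·0.15] / 0.45
 = 2.4 / 0.45
 = 16/3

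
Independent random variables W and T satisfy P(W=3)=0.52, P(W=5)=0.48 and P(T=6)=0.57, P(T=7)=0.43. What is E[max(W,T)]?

6.43

E[max(W,T)] = Σ_w Σ_t max(w,t) · P(W=w)P(T=t)
 = 6·0.2964 + 7·0.2236 + 6·0.2736 + 7·0.2064
 = 1.7784 + 1.5652 + 1.6416 + 1.4448
 = 6.43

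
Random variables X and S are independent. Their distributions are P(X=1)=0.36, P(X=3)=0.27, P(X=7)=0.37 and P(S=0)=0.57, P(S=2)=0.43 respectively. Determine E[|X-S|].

3.2096

E[|X-S|] = Σ_x Σ_s |x-s| · P(X=x)P(S=s)
 = 1·0.2052 + 1·0.1548 + 3·0.1539 + 1·0.1161 + 7·0.2109 + 5·0.1591
 = 0.2052 + 0.1548 + 0.4617 + 0.1161 + 1.4763 + 0.7955
 = 3.2096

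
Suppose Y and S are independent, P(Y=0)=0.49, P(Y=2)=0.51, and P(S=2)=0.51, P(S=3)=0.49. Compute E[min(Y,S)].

1.02

E[min(Y,S)] = Σ_y Σ_s min(y,s) · P(Y=y)P(S=s)
 = 0·0.2499 + 0·0.2401 + 2·0.2601 + 2·0.2499
 = 0 + 0 + 0.5202 + 0.4998
 = 1.02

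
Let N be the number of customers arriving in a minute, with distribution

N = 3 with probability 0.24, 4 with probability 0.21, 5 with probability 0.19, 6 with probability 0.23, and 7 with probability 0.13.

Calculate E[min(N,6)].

4.67

E[min(N,6)] = Σ min(n,6)·P(N=n)
 = 3·0.24 + 4·0.21 + 5·0.19 + 6·0.23 + 6·0.13
 = 0.72 + 0.84 + 0.95 + 1.38 + 0.78
 = 4.67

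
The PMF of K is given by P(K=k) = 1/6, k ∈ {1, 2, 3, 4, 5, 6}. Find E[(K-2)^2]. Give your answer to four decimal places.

E[(K-2)^2] = Σ (k-2)^2·P(K=k)
 = 1·1/6 + 0·1/6 + 1·1/6 + 4·1/6 + 9·1/6 + 16·1/6
 = 1/6 + 0 + 1/6 + 2/3 + 3/2 + 8/3
 = 31/6

5.1667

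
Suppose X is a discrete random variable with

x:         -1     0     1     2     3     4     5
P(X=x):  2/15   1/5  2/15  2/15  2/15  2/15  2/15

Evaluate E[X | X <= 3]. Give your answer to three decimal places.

0.909

P(X <= 3) = 2/15 + 1/5 + 2/15 + 2/15 + 2/15 = 11/15.
E[X | X <= 3] = [(-1)·2/15 + 0·1/5 + 1·2/15 + 2·2/15 + 3·2/15] / (11/15)
 = 2/3 / (11/15)
 = 10/11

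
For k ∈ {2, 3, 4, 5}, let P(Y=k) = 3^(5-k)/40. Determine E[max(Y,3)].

E[max(Y,3)] = Σ max(y,3)·P(Y=y)
 = 3·27/40 + 3·9/40 + 4·3/40 + 5·1/40
 = 81/40 + 27/40 + 3/10 + 1/8
 = 25/8

3.125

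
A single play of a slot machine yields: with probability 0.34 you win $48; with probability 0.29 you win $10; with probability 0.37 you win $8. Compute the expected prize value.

E[payout] = 48·0.34 + 10·0.29 + 8·0.37
 = 16.32 + 2.9 + 2.96
 = 22.18

22.18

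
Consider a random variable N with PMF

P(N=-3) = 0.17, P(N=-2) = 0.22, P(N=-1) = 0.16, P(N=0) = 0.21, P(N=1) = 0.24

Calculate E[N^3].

E[N^3] = Σ n^3·P(N=n)
 = (-27)·0.17 + (-8)·0.22 + (-1)·0.16 + 0·0.21 + 1·0.24
 = (-4.59) + (-1.76) + (-0.16) + 0 + 0.24
 = -6.27

-6.27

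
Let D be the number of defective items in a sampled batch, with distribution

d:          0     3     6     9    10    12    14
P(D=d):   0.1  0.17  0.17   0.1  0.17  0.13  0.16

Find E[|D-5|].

E[|D-5|] = Σ |d-5|·P(D=d)
 = 5·0.1 + 2·0.17 + 1·0.17 + 4·0.1 + 5·0.17 + 7·0.13 + 9·0.16
 = 0.5 + 0.34 + 0.17 + 0.4 + 0.85 + 0.91 + 1.44
 = 4.61

4.61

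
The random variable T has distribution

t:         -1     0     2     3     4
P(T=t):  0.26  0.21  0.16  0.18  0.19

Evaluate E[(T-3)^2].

6.4

E[(T-3)^2] = Σ (t-3)^2·P(T=t)
 = 16·0.26 + 9·0.21 + 1·0.16 + 0·0.18 + 1·0.19
 = 4.16 + 1.89 + 0.16 + 0 + 0.19
 = 6.4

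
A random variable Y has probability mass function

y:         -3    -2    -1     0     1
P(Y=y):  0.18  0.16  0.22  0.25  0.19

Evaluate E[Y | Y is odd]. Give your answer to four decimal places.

-0.9661

P(Y is odd) = 0.18 + 0.22 + 0.19 = 0.59.
E[Y | Y is odd] = [(-3)·0.18 + (-1)·0.22 + 1·0.19] / 0.59
 = -0.57 / 0.59
 = -57/59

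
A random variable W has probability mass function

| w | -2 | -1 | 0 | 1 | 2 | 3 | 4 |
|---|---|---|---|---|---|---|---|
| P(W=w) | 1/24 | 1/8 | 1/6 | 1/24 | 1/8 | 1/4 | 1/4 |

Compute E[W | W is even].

P(W is even) = 1/24 + 1/6 + 1/8 + 1/4 = 7/12.
E[W | W is even] = [(-2)·1/24 + 0·1/6 + 2·1/8 + 4·1/4] / (7/12)
 = 7/6 / (7/12)
 = 2

2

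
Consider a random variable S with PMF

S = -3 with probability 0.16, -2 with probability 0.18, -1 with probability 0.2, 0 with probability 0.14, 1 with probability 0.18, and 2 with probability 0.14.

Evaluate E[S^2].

E[S^2] = Σ s^2·P(S=s)
 = 9·0.16 + 4·0.18 + 1·0.2 + 0·0.14 + 1·0.18 + 4·0.14
 = 1.44 + 0.72 + 0.2 + 0 + 0.18 + 0.56
 = 3.1

3.1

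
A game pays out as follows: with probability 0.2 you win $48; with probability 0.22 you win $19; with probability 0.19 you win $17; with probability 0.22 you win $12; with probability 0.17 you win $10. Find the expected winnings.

E[payout] = 48·0.2 + 19·0.22 + 17·0.19 + 12·0.22 + 10·0.17
 = 9.6 + 4.18 + 3.23 + 2.64 + 1.7
 = 21.35

21.35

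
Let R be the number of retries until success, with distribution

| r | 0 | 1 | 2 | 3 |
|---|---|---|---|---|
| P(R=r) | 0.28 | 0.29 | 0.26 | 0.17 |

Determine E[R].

E[R] = Σ r·P(R=r)
 = 0·0.28 + 1·0.29 + 2·0.26 + 3·0.17
 = 0 + 0.29 + 0.52 + 0.51
 = 1.32

1.32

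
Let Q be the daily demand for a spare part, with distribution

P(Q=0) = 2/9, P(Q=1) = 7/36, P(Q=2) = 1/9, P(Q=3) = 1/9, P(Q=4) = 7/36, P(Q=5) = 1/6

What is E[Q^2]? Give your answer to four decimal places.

8.9167

E[Q^2] = Σ q^2·P(Q=q)
 = 0·2/9 + 1·7/36 + 4·1/9 + 9·1/9 + 16·7/36 + 25·1/6
 = 0 + 7/36 + 4/9 + 1 + 28/9 + 25/6
 = 107/12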